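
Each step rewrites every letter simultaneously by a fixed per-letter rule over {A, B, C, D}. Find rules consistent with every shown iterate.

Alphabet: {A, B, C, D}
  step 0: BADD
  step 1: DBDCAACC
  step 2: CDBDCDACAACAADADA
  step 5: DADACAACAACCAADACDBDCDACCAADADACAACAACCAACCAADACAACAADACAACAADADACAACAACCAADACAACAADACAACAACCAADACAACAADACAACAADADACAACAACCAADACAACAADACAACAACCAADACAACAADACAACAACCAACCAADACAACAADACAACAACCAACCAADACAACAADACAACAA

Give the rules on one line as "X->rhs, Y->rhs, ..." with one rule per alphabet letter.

  step 1 ⇒ step 2: DBDCAACC ⇒ C·DBD·C·DA·CAA·CAA·DA·DA
    A ↦ CAA
    B ↦ DBD
    C ↦ DA
    D ↦ C

A->CAA, B->DBD, C->DA, D->C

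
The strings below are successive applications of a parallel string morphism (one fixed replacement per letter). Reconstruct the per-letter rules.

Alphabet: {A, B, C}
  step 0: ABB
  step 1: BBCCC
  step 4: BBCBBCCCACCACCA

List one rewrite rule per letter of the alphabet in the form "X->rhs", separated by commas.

A->BBC, B->C, C->A

  step 0 ⇒ step 1: ABB ⇒ BBC·C·C
    A ↦ BBC
    B ↦ C
    C ↦ A  (constrained at step 1)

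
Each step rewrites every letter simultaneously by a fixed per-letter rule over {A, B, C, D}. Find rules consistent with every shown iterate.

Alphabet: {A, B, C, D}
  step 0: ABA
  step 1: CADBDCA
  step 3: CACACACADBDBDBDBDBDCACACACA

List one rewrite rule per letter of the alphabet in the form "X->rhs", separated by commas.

A->CA, B->DBD, C->CA, D->B

  step 0 ⇒ step 1: ABA ⇒ CA·DBD·CA
    A ↦ CA
    B ↦ DBD
    C ↦ CA  (constrained at step 1)
    D ↦ B  (constrained at step 1)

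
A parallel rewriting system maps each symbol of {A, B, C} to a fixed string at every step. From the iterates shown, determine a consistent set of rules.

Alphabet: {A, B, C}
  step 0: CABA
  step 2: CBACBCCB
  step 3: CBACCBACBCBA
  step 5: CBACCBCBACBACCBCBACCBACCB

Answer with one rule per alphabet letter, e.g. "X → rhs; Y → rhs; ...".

A->C, B->A, C->CB

  step 2 ⇒ step 3: CBACBCCB ⇒ CB·A·C·CB·A·CB·CB·A
    A ↦ C
    B ↦ A
    C ↦ CB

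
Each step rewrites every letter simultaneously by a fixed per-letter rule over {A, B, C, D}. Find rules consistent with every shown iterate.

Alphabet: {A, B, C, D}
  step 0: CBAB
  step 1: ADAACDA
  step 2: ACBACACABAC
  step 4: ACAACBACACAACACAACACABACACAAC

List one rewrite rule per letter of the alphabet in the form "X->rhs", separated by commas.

A->AC, B->DA, C->A, D->B

  step 1 ⇒ step 2: ADAACDA ⇒ AC·B·AC·AC·A·B·AC
    A ↦ AC
    C ↦ A
    D ↦ B
  step 0 ⇒ step 1: CBAB ⇒ A·DA·AC·DA
    B ↦ DA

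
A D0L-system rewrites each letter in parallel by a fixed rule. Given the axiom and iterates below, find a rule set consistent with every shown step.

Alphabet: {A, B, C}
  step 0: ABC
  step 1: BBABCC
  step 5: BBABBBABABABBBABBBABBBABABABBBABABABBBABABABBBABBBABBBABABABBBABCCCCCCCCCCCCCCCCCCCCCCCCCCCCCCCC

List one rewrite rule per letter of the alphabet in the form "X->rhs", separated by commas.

A->BB, B->AB, C->CC

  step 0 ⇒ step 1: ABC ⇒ BB·AB·CC
    A ↦ BB
    B ↦ AB
    C ↦ CC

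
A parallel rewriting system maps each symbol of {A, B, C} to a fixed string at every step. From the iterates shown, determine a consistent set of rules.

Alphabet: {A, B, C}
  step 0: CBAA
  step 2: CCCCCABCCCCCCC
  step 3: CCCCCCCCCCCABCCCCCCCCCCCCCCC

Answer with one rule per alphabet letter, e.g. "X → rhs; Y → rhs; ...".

A->C, B->ABC, C->CC

  step 2 ⇒ step 3: CCCCCABCCCCCCC ⇒ CC·CC·CC·CC·CC·C·ABC·CC·CC·CC·CC·CC·CC·CC
    A ↦ C
    B ↦ ABC
    C ↦ CC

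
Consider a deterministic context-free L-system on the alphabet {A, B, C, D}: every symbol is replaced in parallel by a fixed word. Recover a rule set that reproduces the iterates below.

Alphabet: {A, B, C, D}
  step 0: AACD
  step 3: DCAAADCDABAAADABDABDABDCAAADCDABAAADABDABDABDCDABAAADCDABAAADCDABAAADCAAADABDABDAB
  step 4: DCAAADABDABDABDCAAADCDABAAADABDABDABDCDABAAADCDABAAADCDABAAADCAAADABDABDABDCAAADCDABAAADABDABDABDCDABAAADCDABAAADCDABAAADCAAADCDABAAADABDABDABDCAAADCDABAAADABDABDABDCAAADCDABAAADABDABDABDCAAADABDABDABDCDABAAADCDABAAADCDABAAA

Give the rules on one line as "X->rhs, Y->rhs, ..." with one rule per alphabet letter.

A->DAB, B->AAA, C->AAA, D->DC

  step 3 ⇒ step 4: DCAAADCDABAAADABDABDABDCAAADCDABAAADABDABDABDCDABAAADCDABAAADCDABAAADCAAADABDABDAB ⇒ DC·AAA·DAB·DAB·DAB·DC·AAA·DC·DAB·AAA·DAB·DAB·DAB·DC·DAB·AAA·DC·DAB·AAA·DC·DAB·AAA·DC·AAA·DAB·DAB·DAB·DC·AAA·DC·DAB·AAA·DAB·DAB·DAB·DC·DAB·AAA·DC·DAB·AAA·DC·DAB·AAA·DC·AAA·DC·DAB·AAA·DAB·DAB·DAB·DC·AAA·DC·DAB·AAA·DAB·DAB·DAB·DC·AAA·DC·DAB·AAA·DAB·DAB·DAB·DC·AAA·DAB·DAB·DAB·DC·DAB·AAA·DC·DAB·AAA·DC·DAB·AAA
    A ↦ DAB
    B ↦ AAA
    C ↦ AAA
    D ↦ DC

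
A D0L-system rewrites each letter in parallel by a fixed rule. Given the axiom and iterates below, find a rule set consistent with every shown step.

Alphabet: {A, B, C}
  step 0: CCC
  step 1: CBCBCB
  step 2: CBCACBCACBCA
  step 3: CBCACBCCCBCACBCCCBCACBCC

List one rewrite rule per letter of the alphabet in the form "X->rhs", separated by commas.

  step 2 ⇒ step 3: CBCACBCACBCA ⇒ CB·CA·CB·CC·CB·CA·CB·CC·CB·CA·CB·CC
    A ↦ CC
    B ↦ CA
    C ↦ CB

A->CC, B->CA, C->CB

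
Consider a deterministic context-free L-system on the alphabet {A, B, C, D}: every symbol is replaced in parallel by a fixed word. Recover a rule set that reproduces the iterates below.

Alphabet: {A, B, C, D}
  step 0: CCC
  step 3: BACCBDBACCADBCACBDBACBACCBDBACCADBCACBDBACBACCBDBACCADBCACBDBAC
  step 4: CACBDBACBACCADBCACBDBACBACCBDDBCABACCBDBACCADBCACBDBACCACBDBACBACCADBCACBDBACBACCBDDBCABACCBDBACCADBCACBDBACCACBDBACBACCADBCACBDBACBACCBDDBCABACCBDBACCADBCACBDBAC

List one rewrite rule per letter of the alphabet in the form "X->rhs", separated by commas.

  step 3 ⇒ step 4: BACCBDBACCADBCACBDBACBACCBDBACCADBCACBDBACBACCBDBACCADBCACBDBAC ⇒ CA·CBD·BAC·BAC·CA·DB·CA·CBD·BAC·BAC·CBD·DB·CA·BAC·CBD·BAC·CA·DB·CA·CBD·BAC·CA·CBD·BAC·BAC·CA·DB·CA·CBD·BAC·BAC·CBD·DB·CA·BAC·CBD·BAC·CA·DB·CA·CBD·BAC·CA·CBD·BAC·BAC·CA·DB·CA·CBD·BAC·BAC·CBD·DB·CA·BAC·CBD·BAC·CA·DB·CA·CBD·BAC
    A ↦ CBD
    B ↦ CA
    C ↦ BAC
    D ↦ DB

A->CBD, B->CA, C->BAC, D->DB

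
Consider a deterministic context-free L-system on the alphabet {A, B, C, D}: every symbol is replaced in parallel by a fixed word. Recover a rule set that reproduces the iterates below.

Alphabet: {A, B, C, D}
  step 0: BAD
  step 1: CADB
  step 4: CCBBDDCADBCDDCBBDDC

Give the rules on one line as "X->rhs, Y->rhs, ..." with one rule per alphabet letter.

  step 0 ⇒ step 1: BAD ⇒ C·AD·B
    A ↦ AD
    B ↦ C
    D ↦ B
    C ↦ DDC  (constrained at step 1)

A->AD, B->C, C->DDC, D->B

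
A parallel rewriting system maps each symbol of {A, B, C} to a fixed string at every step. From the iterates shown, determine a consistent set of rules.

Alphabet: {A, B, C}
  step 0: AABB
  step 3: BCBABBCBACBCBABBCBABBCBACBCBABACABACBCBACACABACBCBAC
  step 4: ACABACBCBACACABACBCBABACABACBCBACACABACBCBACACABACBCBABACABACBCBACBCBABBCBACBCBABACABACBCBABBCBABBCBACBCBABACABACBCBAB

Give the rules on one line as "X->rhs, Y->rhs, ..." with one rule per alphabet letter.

  step 3 ⇒ step 4: BCBABBCBACBCBABBCBABBCBACBCBABACABACBCBACACABACBCBAC ⇒ AC·AB·AC·BCB·AC·AC·AB·AC·BCB·AB·AC·AB·AC·BCB·AC·AC·AB·AC·BCB·AC·AC·AB·AC·BCB·AB·AC·AB·AC·BCB·AC·BCB·AB·BCB·AC·BCB·AB·AC·AB·AC·BCB·AB·BCB·AB·BCB·AC·BCB·AB·AC·AB·AC·BCB·AB
    A ↦ BCB
    B ↦ AC
    C ↦ AB

A->BCB, B->AC, C->AB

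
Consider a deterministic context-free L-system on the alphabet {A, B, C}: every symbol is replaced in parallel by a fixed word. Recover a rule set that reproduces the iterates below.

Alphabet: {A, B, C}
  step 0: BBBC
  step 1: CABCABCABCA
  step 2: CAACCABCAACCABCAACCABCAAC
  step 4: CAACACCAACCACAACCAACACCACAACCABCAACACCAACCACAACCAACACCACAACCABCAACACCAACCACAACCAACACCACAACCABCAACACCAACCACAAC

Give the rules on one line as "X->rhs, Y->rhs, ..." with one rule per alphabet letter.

  step 1 ⇒ step 2: CABCABCABCA ⇒ CA·AC·CAB·CA·AC·CAB·CA·AC·CAB·CA·AC
    A ↦ AC
    B ↦ CAB
    C ↦ CA

A->AC, B->CAB, C->CA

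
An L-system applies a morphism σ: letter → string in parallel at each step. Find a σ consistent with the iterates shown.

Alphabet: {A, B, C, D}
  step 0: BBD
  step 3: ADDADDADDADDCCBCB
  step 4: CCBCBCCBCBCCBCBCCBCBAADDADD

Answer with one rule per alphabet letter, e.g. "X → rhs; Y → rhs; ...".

  step 3 ⇒ step 4: ADDADDADDADDCCBCB ⇒ C·CB·CB·C·CB·CB·C·CB·CB·C·CB·CB·A·A·DD·A·DD
    A ↦ C
    B ↦ DD
    C ↦ A
    D ↦ CB

A->C, B->DD, C->A, D->CB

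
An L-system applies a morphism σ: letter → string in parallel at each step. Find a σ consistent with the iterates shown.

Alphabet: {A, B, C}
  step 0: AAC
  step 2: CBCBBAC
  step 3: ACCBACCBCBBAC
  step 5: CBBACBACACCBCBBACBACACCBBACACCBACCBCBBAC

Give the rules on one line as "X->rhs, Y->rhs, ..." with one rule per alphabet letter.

A->B, B->CB, C->AC

  step 2 ⇒ step 3: CBCBBAC ⇒ AC·CB·AC·CB·CB·B·AC
    A ↦ B
    B ↦ CB
    C ↦ AC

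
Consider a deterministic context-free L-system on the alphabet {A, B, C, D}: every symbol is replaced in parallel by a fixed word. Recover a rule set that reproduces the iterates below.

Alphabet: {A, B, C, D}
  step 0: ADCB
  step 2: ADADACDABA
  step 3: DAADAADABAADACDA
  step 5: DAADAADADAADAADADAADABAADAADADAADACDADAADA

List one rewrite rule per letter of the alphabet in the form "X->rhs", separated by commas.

A->DA, B->C, C->BA, D->A

  step 2 ⇒ step 3: ADADACDABA ⇒ DA·A·DA·A·DA·BA·A·DA·C·DA
    A ↦ DA
    B ↦ C
    C ↦ BA
    D ↦ A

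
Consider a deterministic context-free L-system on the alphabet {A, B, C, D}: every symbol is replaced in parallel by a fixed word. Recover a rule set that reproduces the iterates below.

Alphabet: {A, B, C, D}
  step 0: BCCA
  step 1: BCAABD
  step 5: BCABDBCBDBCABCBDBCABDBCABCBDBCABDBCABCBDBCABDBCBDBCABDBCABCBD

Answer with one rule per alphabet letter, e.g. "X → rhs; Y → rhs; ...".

A->BD, B->BC, C->A, D->BD

  step 0 ⇒ step 1: BCCA ⇒ BC·A·A·BD
    A ↦ BD
    B ↦ BC
    C ↦ A
    D ↦ BD  (constrained at step 1)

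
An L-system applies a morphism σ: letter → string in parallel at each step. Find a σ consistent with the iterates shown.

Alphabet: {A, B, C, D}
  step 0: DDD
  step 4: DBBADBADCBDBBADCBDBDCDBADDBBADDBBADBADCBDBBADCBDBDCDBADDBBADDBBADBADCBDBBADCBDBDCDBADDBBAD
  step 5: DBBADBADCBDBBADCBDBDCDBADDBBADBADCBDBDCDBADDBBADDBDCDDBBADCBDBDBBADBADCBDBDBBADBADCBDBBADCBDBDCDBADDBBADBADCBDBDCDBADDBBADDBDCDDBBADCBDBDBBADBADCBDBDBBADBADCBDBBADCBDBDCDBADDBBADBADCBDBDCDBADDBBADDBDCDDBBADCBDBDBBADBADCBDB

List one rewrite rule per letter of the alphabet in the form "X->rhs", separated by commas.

  step 4 ⇒ step 5: DBBADBADCBDBBADCBDBDCDBADDBBADDBBADBADCBDBBADCBDBDCDBADDBBADDBBADBADCBDBBADCBDBDCDBADDBBAD ⇒ DB·BAD·BAD·CB·DB·BAD·CB·DB·DCD·BAD·DB·BAD·BAD·CB·DB·DCD·BAD·DB·BAD·DB·DCD·DB·BAD·CB·DB·DB·BAD·BAD·CB·DB·DB·BAD·BAD·CB·DB·BAD·CB·DB·DCD·BAD·DB·BAD·BAD·CB·DB·DCD·BAD·DB·BAD·DB·DCD·DB·BAD·CB·DB·DB·BAD·BAD·CB·DB·DB·BAD·BAD·CB·DB·BAD·CB·DB·DCD·BAD·DB·BAD·BAD·CB·DB·DCD·BAD·DB·BAD·DB·DCD·DB·BAD·CB·DB·DB·BAD·BAD·CB·DB
    A ↦ CB
    B ↦ BAD
    C ↦ DCD
    D ↦ DB

A->CB, B->BAD, C->DCD, D->DB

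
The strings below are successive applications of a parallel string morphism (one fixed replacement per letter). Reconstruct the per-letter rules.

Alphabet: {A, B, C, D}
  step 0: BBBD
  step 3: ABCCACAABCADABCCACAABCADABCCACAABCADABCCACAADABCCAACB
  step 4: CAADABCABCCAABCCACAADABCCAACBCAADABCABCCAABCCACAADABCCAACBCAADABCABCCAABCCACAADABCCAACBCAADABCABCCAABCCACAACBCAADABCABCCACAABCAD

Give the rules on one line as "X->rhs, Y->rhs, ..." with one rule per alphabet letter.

A->CA, B->AD, C->ABC, D->ACB

  step 3 ⇒ step 4: ABCCACAABCADABCCACAABCADABCCACAABCADABCCACAADABCCAACB ⇒ CA·AD·ABC·ABC·CA·ABC·CA·CA·AD·ABC·CA·ACB·CA·AD·ABC·ABC·CA·ABC·CA·CA·AD·ABC·CA·ACB·CA·AD·ABC·ABC·CA·ABC·CA·CA·AD·ABC·CA·ACB·CA·AD·ABC·ABC·CA·ABC·CA·CA·ACB·CA·AD·ABC·ABC·CA·CA·ABC·AD
    A ↦ CA
    B ↦ AD
    C ↦ ABC
    D ↦ ACB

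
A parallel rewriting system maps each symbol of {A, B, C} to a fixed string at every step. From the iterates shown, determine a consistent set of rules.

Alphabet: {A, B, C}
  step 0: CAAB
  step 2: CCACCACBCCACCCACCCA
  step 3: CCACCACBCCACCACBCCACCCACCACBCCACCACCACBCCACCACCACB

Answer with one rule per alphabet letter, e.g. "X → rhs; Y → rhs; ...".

A->CB, B->C, C->CCA

  step 2 ⇒ step 3: CCACCACBCCACCCACCCA ⇒ CCA·CCA·CB·CCA·CCA·CB·CCA·C·CCA·CCA·CB·CCA·CCA·CCA·CB·CCA·CCA·CCA·CB
    A ↦ CB
    B ↦ C
    C ↦ CCA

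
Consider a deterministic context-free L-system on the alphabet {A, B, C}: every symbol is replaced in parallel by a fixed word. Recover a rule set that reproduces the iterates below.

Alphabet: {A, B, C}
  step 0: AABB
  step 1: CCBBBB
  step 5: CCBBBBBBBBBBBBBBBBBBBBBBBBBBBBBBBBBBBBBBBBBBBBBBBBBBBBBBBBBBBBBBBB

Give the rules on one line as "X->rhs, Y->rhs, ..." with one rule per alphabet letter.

A->C, B->BB, C->A

  step 0 ⇒ step 1: AABB ⇒ C·C·BB·BB
    A ↦ C
    B ↦ BB
    C ↦ A  (constrained at step 1)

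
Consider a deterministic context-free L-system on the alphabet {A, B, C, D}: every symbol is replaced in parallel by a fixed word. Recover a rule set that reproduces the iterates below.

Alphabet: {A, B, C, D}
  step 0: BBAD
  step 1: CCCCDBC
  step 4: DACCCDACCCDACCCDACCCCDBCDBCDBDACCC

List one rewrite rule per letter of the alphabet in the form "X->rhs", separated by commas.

  step 0 ⇒ step 1: BBAD ⇒ CC·CC·DB·C
    A ↦ DB
    B ↦ CC
    D ↦ C
    C ↦ DA  (constrained at step 1)

A->DB, B->CC, C->DA, D->C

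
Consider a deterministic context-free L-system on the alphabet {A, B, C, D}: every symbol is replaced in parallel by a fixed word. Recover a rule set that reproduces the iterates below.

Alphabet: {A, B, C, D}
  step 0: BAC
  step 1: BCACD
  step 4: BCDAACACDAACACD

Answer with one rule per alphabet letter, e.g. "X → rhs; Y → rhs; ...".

A->AC, B->BC, C->D, D->A

  step 0 ⇒ step 1: BAC ⇒ BC·AC·D
    A ↦ AC
    B ↦ BC
    C ↦ D
    D ↦ A  (constrained at step 1)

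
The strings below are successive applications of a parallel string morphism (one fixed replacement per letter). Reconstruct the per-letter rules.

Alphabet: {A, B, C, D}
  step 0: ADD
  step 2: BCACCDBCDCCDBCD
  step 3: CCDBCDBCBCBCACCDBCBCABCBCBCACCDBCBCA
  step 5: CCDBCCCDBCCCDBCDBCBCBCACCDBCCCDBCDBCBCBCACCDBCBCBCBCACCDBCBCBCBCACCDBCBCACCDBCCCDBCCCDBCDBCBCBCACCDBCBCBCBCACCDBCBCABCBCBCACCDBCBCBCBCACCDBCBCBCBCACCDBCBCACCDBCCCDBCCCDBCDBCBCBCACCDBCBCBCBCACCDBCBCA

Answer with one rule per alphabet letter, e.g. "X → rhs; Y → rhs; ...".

A->D, B->CCD, C->BC, D->BCA

  step 2 ⇒ step 3: BCACCDBCDCCDBCD ⇒ CCD·BC·D·BC·BC·BCA·CCD·BC·BCA·BC·BC·BCA·CCD·BC·BCA
    A ↦ D
    B ↦ CCD
    C ↦ BC
    D ↦ BCA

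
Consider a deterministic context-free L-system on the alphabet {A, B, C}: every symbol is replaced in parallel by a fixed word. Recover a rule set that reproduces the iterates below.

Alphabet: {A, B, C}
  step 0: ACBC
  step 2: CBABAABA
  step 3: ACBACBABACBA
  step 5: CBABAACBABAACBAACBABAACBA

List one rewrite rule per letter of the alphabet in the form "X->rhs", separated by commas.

  step 2 ⇒ step 3: CBABAABA ⇒ A·C·BA·C·BA·BA·C·BA
    A ↦ BA
    B ↦ C
    C ↦ A

A->BA, B->C, C->A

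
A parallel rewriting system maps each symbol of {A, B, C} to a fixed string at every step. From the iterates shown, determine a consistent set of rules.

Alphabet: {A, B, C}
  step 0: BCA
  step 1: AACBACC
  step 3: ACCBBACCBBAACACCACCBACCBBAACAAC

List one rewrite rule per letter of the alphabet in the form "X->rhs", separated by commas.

A->ACC, B->AAC, C->B

  step 0 ⇒ step 1: BCA ⇒ AAC·B·ACC
    A ↦ ACC
    B ↦ AAC
    C ↦ B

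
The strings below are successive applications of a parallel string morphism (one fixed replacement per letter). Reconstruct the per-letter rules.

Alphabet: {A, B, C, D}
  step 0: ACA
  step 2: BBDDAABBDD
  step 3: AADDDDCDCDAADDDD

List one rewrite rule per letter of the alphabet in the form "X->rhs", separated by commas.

  step 2 ⇒ step 3: BBDDAABBDD ⇒ A·A·DD·DD·CD·CD·A·A·DD·DD
    A ↦ CD
    B ↦ A
    D ↦ DD
    C ↦ BB  (constrained at step 0)

A->CD, B->A, C->BB, D->DD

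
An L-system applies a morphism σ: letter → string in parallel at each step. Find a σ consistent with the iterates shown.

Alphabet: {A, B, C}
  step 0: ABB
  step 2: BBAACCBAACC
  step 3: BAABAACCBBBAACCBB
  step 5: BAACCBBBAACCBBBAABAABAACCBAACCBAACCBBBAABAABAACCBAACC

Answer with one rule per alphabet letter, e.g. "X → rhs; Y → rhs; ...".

A->C, B->BAA, C->B

  step 2 ⇒ step 3: BBAACCBAACC ⇒ BAA·BAA·C·C·B·B·BAA·C·C·B·B
    A ↦ C
    B ↦ BAA
    C ↦ B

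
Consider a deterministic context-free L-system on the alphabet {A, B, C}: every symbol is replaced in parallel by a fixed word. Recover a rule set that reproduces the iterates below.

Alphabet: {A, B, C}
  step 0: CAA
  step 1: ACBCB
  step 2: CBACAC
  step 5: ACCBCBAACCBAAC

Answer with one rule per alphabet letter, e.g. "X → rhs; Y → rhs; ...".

  step 1 ⇒ step 2: ACBCB ⇒ CB·A·C·A·C
    A ↦ CB
    B ↦ C
    C ↦ A

A->CB, B->C, C->A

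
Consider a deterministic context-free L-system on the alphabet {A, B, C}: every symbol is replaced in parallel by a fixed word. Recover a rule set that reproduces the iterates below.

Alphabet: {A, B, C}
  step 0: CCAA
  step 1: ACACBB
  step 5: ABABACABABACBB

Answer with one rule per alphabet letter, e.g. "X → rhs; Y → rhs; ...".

  step 0 ⇒ step 1: CCAA ⇒ AC·AC·B·B
    A ↦ B
    C ↦ AC
    B ↦ A  (constrained at step 1)

A->B, B->A, C->AC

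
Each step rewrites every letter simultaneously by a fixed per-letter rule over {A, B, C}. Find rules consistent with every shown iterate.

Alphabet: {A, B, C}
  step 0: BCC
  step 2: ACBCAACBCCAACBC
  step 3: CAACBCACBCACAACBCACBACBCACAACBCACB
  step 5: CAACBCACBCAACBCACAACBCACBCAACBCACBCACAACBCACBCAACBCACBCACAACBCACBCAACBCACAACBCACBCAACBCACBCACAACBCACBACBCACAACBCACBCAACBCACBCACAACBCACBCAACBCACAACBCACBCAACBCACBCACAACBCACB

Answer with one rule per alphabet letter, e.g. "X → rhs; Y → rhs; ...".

A->CA, B->C, C->ACB

  step 2 ⇒ step 3: ACBCAACBCCAACBC ⇒ CA·ACB·C·ACB·CA·CA·ACB·C·ACB·ACB·CA·CA·ACB·C·ACB
    A ↦ CA
    B ↦ C
    C ↦ ACB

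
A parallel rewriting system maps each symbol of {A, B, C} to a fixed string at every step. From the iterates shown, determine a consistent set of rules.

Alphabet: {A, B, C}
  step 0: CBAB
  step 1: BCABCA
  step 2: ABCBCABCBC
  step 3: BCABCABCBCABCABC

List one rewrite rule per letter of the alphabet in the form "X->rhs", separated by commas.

A->BC, B->A, C->BC

  step 2 ⇒ step 3: ABCBCABCBC ⇒ BC·A·BC·A·BC·BC·A·BC·A·BC
    A ↦ BC
    B ↦ A
    C ↦ BC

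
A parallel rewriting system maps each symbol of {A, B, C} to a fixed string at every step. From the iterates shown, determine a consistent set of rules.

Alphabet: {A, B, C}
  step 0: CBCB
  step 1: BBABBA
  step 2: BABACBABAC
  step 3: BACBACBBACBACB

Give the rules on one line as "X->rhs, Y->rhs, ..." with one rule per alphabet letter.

  step 2 ⇒ step 3: BABACBABAC ⇒ BA·C·BA·C·B·BA·C·BA·C·B
    A ↦ C
    B ↦ BA
    C ↦ B

A->C, B->BA, C->B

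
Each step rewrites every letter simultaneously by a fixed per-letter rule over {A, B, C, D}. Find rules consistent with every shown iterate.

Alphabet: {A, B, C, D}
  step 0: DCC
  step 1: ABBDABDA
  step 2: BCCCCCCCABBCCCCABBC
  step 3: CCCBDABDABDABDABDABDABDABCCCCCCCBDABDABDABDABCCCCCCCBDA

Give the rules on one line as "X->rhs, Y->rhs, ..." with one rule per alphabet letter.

  step 2 ⇒ step 3: BCCCCCCCABBCCCCABBC ⇒ CCC·BDA·BDA·BDA·BDA·BDA·BDA·BDA·BC·CCC·CCC·BDA·BDA·BDA·BDA·BC·CCC·CCC·BDA
    A ↦ BC
    B ↦ CCC
    C ↦ BDA
  step 0 ⇒ step 1: DCC ⇒ AB·BDA·BDA
    D ↦ AB

A->BC, B->CCC, C->BDA, D->AB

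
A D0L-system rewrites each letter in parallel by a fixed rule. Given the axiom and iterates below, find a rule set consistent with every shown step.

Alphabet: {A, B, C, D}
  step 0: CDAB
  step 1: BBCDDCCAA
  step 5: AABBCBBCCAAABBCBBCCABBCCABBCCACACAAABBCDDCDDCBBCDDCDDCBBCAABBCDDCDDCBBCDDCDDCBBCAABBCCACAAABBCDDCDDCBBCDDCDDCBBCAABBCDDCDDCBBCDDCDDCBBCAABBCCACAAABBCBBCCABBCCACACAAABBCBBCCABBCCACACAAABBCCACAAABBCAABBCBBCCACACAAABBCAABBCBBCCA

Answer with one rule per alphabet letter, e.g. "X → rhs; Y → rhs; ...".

  step 0 ⇒ step 1: CDAB ⇒ BBC·DDC·CA·A
    A ↦ CA
    B ↦ A
    C ↦ BBC
    D ↦ DDC

A->CA, B->A, C->BBC, D->DDC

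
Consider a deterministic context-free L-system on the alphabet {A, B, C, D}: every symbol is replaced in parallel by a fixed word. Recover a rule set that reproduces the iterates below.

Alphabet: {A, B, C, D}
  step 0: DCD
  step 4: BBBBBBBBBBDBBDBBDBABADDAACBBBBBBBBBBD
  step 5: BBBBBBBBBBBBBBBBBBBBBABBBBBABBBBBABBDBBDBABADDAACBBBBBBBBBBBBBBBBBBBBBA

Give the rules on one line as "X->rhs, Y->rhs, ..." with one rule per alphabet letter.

  step 4 ⇒ step 5: BBBBBBBBBBDBBDBBDBABADDAACBBBBBBBBBBD ⇒ BB·BB·BB·BB·BB·BB·BB·BB·BB·BB·BA·BB·BB·BA·BB·BB·BA·BB·D·BB·D·BA·BA·D·D·AAC·BB·BB·BB·BB·BB·BB·BB·BB·BB·BB·BA
    A ↦ D
    B ↦ BB
    C ↦ AAC
    D ↦ BA

A->D, B->BB, C->AAC, D->BA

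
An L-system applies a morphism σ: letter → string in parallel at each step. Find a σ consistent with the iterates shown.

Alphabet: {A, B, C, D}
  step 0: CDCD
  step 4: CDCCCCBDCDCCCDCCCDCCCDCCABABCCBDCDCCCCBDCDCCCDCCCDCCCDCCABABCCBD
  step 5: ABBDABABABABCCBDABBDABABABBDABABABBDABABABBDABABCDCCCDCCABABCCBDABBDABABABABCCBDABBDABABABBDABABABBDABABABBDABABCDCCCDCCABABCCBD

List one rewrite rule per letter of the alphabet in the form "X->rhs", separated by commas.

  step 4 ⇒ step 5: CDCCCCBDCDCCCDCCCDCCCDCCABABCCBDCDCCCCBDCDCCCDCCCDCCCDCCABABCCBD ⇒ AB·BD·AB·AB·AB·AB·CC·BD·AB·BD·AB·AB·AB·BD·AB·AB·AB·BD·AB·AB·AB·BD·AB·AB·CD·CC·CD·CC·AB·AB·CC·BD·AB·BD·AB·AB·AB·AB·CC·BD·AB·BD·AB·AB·AB·BD·AB·AB·AB·BD·AB·AB·AB·BD·AB·AB·CD·CC·CD·CC·AB·AB·CC·BD
    A ↦ CD
    B ↦ CC
    C ↦ AB
    D ↦ BD

A->CD, B->CC, C->AB, D->BD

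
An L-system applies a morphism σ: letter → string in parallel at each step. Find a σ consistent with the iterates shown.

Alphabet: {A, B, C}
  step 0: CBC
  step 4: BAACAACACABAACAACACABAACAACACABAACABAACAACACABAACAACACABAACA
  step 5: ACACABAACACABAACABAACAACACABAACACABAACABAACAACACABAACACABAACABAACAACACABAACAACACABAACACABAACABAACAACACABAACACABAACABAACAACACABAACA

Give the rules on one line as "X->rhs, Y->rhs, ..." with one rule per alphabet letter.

A->CA, B->A, C->BAA

  step 4 ⇒ step 5: BAACAACACABAACAACACABAACAACACABAACABAACAACACABAACAACACABAACA ⇒ A·CA·CA·BAA·CA·CA·BAA·CA·BAA·CA·A·CA·CA·BAA·CA·CA·BAA·CA·BAA·CA·A·CA·CA·BAA·CA·CA·BAA·CA·BAA·CA·A·CA·CA·BAA·CA·A·CA·CA·BAA·CA·CA·BAA·CA·BAA·CA·A·CA·CA·BAA·CA·CA·BAA·CA·BAA·CA·A·CA·CA·BAA·CA
    A ↦ CA
    B ↦ A
    C ↦ BAA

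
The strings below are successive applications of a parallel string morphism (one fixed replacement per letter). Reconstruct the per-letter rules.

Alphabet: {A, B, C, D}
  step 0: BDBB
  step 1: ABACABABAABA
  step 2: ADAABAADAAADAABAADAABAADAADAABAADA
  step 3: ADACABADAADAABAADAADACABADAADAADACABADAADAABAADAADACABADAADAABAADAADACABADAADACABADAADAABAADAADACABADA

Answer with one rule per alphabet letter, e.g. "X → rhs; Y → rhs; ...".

A->ADA, B->ABA, C->A, D->CAB

  step 2 ⇒ step 3: ADAABAADAAADAABAADAABAADAADAABAADA ⇒ ADA·CAB·ADA·ADA·ABA·ADA·ADA·CAB·ADA·ADA·ADA·CAB·ADA·ADA·ABA·ADA·ADA·CAB·ADA·ADA·ABA·ADA·ADA·CAB·ADA·ADA·CAB·ADA·ADA·ABA·ADA·ADA·CAB·ADA
    A ↦ ADA
    B ↦ ABA
    D ↦ CAB
  step 1 ⇒ step 2: ABACABABAABA ⇒ ADA·ABA·ADA·A·ADA·ABA·ADA·ABA·ADA·ADA·ABA·ADA
    C ↦ A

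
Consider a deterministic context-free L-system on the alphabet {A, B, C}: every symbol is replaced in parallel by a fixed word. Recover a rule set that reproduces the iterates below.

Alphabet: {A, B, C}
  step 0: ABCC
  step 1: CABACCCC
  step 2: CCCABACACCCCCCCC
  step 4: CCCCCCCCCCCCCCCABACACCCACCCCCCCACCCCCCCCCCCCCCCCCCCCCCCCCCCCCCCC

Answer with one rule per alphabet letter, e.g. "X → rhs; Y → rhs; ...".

  step 1 ⇒ step 2: CABACCCC ⇒ CC·CA·BA·CA·CC·CC·CC·CC
    A ↦ CA
    B ↦ BA
    C ↦ CC

A->CA, B->BA, C->CC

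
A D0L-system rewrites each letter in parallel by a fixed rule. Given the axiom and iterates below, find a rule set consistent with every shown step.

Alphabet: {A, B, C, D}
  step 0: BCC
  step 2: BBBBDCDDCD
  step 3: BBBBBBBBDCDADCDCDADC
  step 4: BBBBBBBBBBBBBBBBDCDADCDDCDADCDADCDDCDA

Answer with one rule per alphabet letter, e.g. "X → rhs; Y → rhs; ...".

A->D, B->BB, C->DA, D->DC

  step 3 ⇒ step 4: BBBBBBBBDCDADCDCDADC ⇒ BB·BB·BB·BB·BB·BB·BB·BB·DC·DA·DC·D·DC·DA·DC·DA·DC·D·DC·DA
    A ↦ D
    B ↦ BB
    C ↦ DA
    D ↦ DC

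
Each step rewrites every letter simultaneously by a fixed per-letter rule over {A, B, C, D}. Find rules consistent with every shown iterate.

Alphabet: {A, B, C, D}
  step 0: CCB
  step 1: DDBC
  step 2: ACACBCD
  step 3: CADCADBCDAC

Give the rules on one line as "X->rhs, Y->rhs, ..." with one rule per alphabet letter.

  step 2 ⇒ step 3: ACACBCD ⇒ CA·D·CA·D·BC·D·AC
    A ↦ CA
    B ↦ BC
    C ↦ D
    D ↦ AC

A->CA, B->BC, C->D, D->AC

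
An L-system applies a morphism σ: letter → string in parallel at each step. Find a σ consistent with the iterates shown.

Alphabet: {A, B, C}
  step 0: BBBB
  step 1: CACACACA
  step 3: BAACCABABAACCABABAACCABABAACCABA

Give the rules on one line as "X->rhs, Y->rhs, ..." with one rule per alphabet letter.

A->BA, B->CA, C->AC

  step 0 ⇒ step 1: BBBB ⇒ CA·CA·CA·CA
    B ↦ CA
    A ↦ BA  (constrained at step 1)
    C ↦ AC  (constrained at step 1)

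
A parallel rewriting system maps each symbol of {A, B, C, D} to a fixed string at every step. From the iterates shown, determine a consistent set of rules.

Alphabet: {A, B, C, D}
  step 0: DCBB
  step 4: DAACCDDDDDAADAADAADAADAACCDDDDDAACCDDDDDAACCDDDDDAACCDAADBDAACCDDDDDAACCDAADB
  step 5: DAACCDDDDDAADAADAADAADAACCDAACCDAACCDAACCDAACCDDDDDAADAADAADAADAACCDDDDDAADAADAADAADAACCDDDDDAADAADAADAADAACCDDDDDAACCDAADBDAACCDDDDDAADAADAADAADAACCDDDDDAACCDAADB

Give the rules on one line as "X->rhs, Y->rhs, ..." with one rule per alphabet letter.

A->C, B->DB, C->DD, D->DAA

  step 4 ⇒ step 5: DAACCDDDDDAADAADAADAADAACCDDDDDAACCDDDDDAACCDDDDDAACCDAADBDAACCDDDDDAACCDAADB ⇒ DAA·C·C·DD·DD·DAA·DAA·DAA·DAA·DAA·C·C·DAA·C·C·DAA·C·C·DAA·C·C·DAA·C·C·DD·DD·DAA·DAA·DAA·DAA·DAA·C·C·DD·DD·DAA·DAA·DAA·DAA·DAA·C·C·DD·DD·DAA·DAA·DAA·DAA·DAA·C·C·DD·DD·DAA·C·C·DAA·DB·DAA·C·C·DD·DD·DAA·DAA·DAA·DAA·DAA·C·C·DD·DD·DAA·C·C·DAA·DB
    A ↦ C
    B ↦ DB
    C ↦ DD
    D ↦ DAA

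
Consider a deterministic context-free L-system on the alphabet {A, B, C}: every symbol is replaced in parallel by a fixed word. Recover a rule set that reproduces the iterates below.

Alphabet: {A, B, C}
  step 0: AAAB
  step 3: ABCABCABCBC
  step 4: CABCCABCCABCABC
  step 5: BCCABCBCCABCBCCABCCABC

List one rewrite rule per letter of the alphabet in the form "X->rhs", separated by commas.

A->C, B->A, C->BC

  step 4 ⇒ step 5: CABCCABCCABCABC ⇒ BC·C·A·BC·BC·C·A·BC·BC·C·A·BC·C·A·BC
    A ↦ C
    B ↦ A
    C ↦ BC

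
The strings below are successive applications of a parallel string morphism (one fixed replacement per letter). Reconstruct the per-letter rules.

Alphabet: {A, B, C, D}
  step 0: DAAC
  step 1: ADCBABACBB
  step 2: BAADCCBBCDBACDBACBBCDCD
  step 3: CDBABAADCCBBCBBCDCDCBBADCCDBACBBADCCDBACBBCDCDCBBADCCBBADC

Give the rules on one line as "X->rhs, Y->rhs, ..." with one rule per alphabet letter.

A->BA, B->CD, C->CBB, D->ADC

  step 2 ⇒ step 3: BAADCCBBCDBACDBACBBCDCD ⇒ CD·BA·BA·ADC·CBB·CBB·CD·CD·CBB·ADC·CD·BA·CBB·ADC·CD·BA·CBB·CD·CD·CBB·ADC·CBB·ADC
    A ↦ BA
    B ↦ CD
    C ↦ CBB
    D ↦ ADC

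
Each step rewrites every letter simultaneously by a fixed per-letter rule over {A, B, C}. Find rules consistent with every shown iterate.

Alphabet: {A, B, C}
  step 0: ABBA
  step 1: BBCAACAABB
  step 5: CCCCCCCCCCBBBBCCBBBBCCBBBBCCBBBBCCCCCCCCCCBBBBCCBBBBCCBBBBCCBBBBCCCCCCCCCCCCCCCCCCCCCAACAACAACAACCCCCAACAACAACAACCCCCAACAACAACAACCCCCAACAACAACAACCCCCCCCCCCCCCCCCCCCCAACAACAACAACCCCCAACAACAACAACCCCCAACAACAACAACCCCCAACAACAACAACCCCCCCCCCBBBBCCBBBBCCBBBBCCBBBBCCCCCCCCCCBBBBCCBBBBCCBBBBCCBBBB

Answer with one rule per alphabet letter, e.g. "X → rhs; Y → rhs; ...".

  step 0 ⇒ step 1: ABBA ⇒ BB·CAA·CAA·BB
    A ↦ BB
    B ↦ CAA
    C ↦ CC  (constrained at step 1)

A->BB, B->CAA, C->CC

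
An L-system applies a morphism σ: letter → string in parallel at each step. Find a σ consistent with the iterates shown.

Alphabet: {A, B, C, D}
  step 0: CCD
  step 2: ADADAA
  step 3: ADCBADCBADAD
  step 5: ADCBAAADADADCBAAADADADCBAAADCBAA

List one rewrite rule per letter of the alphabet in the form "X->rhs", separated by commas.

  step 2 ⇒ step 3: ADADAA ⇒ AD·CB·AD·CB·AD·AD
    A ↦ AD
    D ↦ CB
    B ↦ A  (constrained at step 3)
    C ↦ A  (constrained at step 0)

A->AD, B->A, C->A, D->CB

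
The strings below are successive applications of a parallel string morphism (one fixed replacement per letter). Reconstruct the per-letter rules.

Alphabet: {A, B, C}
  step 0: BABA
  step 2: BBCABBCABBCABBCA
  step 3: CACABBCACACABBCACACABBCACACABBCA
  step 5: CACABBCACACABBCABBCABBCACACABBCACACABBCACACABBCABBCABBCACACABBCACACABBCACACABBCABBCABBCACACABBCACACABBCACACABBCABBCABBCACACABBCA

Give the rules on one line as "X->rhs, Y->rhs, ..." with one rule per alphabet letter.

  step 2 ⇒ step 3: BBCABBCABBCABBCA ⇒ CA·CA·BB·CA·CA·CA·BB·CA·CA·CA·BB·CA·CA·CA·BB·CA
    A ↦ CA
    B ↦ CA
    C ↦ BB

A->CA, B->CA, C->BB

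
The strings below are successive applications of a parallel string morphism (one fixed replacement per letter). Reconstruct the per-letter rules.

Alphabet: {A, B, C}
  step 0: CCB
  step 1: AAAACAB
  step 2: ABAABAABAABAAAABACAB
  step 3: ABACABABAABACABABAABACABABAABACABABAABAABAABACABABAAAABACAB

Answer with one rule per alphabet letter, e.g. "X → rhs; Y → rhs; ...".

  step 2 ⇒ step 3: ABAABAABAABAAAABACAB ⇒ ABA·CAB·ABA·ABA·CAB·ABA·ABA·CAB·ABA·ABA·CAB·ABA·ABA·ABA·ABA·CAB·ABA·AA·ABA·CAB
    A ↦ ABA
    B ↦ CAB
    C ↦ AA

A->ABA, B->CAB, C->AA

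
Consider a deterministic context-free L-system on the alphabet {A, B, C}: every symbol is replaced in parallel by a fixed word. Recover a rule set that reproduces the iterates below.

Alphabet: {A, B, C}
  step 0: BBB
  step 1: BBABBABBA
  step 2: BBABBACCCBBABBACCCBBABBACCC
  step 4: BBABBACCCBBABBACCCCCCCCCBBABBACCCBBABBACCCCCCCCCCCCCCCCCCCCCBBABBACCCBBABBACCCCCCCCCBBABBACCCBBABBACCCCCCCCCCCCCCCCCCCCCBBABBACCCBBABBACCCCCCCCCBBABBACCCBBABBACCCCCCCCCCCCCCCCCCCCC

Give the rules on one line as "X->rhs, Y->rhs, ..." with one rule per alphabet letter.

  step 1 ⇒ step 2: BBABBABBA ⇒ BBA·BBA·CCC·BBA·BBA·CCC·BBA·BBA·CCC
    A ↦ CCC
    B ↦ BBA
    C ↦ CC  (constrained at step 2)

A->CCC, B->BBA, C->CC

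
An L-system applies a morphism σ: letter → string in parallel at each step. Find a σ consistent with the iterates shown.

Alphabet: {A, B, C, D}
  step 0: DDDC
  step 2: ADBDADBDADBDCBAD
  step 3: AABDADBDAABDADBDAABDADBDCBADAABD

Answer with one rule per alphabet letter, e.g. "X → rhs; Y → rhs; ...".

  step 2 ⇒ step 3: ADBDADBDADBDCBAD ⇒ AA·BD·AD·BD·AA·BD·AD·BD·AA·BD·AD·BD·CB·AD·AA·BD
    A ↦ AA
    B ↦ AD
    C ↦ CB
    D ↦ BD

A->AA, B->AD, C->CB, D->BD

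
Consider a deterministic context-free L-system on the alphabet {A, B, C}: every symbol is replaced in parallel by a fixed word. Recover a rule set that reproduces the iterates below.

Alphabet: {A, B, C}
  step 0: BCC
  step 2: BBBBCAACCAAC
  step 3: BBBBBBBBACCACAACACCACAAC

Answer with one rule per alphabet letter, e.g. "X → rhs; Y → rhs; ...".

A->CA, B->BB, C->AC

  step 2 ⇒ step 3: BBBBCAACCAAC ⇒ BB·BB·BB·BB·AC·CA·CA·AC·AC·CA·CA·AC
    A ↦ CA
    B ↦ BB
    C ↦ AC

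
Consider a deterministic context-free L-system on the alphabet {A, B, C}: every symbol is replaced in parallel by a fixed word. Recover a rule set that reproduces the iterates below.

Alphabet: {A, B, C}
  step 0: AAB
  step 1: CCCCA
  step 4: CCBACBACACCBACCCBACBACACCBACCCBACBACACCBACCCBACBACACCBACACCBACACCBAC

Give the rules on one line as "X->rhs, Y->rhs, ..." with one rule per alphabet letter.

  step 0 ⇒ step 1: AAB ⇒ CC·CC·A
    A ↦ CC
    B ↦ A
    C ↦ BAC  (constrained at step 1)

A->CC, B->A, C->BAC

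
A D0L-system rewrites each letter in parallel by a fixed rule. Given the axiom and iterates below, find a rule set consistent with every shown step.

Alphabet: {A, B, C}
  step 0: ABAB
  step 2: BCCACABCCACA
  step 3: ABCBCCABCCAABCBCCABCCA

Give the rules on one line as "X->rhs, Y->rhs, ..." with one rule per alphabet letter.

A->CA, B->A, C->BC

  step 2 ⇒ step 3: BCCACABCCACA ⇒ A·BC·BC·CA·BC·CA·A·BC·BC·CA·BC·CA
    A ↦ CA
    B ↦ A
    C ↦ BC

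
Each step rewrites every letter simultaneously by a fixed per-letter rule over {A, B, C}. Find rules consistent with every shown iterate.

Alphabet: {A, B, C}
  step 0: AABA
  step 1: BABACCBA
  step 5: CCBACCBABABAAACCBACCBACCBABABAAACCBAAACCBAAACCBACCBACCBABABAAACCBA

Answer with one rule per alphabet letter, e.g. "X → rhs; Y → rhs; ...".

  step 0 ⇒ step 1: AABA ⇒ BA·BA·CC·BA
    A ↦ BA
    B ↦ CC
    C ↦ A  (constrained at step 1)

A->BA, B->CC, C->A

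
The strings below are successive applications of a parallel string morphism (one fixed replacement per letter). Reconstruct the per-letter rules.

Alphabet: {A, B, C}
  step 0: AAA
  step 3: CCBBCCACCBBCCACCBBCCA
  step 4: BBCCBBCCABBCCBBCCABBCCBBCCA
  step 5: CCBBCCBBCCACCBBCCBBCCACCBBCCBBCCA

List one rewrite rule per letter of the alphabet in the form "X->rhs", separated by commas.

  step 4 ⇒ step 5: BBCCBBCCABBCCBBCCABBCCBBCCA ⇒ C·C·B·B·C·C·B·B·CCA·C·C·B·B·C·C·B·B·CCA·C·C·B·B·C·C·B·B·CCA
    A ↦ CCA
    B ↦ C
    C ↦ B

A->CCA, B->C, C->B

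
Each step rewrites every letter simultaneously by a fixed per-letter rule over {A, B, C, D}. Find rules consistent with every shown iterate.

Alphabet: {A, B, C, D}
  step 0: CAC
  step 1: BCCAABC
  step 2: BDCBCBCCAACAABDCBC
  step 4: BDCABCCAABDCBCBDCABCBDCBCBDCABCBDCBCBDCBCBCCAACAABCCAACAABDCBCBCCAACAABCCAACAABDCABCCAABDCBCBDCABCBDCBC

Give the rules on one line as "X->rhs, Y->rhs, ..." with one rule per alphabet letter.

A->CAA, B->BDC, C->BC, D->A

  step 1 ⇒ step 2: BCCAABC ⇒ BDC·BC·BC·CAA·CAA·BDC·BC
    A ↦ CAA
    B ↦ BDC
    C ↦ BC
    D ↦ A  (constrained at step 2)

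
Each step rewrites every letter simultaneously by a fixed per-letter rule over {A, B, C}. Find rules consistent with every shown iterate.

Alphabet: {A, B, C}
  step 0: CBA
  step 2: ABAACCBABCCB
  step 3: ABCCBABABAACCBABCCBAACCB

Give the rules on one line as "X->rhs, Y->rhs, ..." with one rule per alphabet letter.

A->AB, B->CCB, C->A

  step 2 ⇒ step 3: ABAACCBABCCB ⇒ AB·CCB·AB·AB·A·A·CCB·AB·CCB·A·A·CCB
    A ↦ AB
    B ↦ CCB
    C ↦ A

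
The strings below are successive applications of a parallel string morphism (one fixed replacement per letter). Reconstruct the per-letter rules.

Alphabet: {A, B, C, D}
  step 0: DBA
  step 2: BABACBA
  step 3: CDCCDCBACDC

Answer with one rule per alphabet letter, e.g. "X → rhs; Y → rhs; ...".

A->C, B->CD, C->BA, D->C

  step 2 ⇒ step 3: BABACBA ⇒ CD·C·CD·C·BA·CD·C
    A ↦ C
    B ↦ CD
    C ↦ BA
    D ↦ C  (constrained at step 0)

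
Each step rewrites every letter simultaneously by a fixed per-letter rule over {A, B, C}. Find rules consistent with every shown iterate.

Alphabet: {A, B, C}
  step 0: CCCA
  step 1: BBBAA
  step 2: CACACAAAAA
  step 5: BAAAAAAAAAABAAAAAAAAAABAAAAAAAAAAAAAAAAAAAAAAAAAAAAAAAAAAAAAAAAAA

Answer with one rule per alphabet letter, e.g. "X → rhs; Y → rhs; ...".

  step 1 ⇒ step 2: BBBAA ⇒ CA·CA·CA·AA·AA
    A ↦ AA
    B ↦ CA
  step 0 ⇒ step 1: CCCA ⇒ B·B·B·AA
    C ↦ B

A->AA, B->CA, C->B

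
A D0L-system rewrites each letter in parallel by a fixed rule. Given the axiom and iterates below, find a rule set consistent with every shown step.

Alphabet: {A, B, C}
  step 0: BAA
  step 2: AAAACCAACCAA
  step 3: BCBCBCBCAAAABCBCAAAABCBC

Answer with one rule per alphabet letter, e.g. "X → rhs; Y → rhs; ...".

A->BC, B->CC, C->AA

  step 2 ⇒ step 3: AAAACCAACCAA ⇒ BC·BC·BC·BC·AA·AA·BC·BC·AA·AA·BC·BC
    A ↦ BC
    C ↦ AA
    B ↦ CC  (constrained at step 0)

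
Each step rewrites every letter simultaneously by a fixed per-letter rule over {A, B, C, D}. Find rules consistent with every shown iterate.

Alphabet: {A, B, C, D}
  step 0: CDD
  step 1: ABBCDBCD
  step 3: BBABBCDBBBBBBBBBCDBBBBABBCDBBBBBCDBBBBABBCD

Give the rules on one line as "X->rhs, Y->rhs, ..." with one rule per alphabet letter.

A->BCD, B->BB, C->AB, D->BCD

  step 0 ⇒ step 1: CDD ⇒ AB·BCD·BCD
    C ↦ AB
    D ↦ BCD
    A ↦ BCD  (constrained at step 1)
    B ↦ BB  (constrained at step 1)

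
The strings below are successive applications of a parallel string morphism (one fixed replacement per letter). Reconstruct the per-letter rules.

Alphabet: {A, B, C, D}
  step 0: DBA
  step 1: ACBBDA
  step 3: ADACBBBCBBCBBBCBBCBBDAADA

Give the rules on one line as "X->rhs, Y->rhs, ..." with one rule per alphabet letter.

A->DA, B->CBB, C->B, D->A

  step 0 ⇒ step 1: DBA ⇒ A·CBB·DA
    A ↦ DA
    B ↦ CBB
    D ↦ A
    C ↦ B  (constrained at step 1)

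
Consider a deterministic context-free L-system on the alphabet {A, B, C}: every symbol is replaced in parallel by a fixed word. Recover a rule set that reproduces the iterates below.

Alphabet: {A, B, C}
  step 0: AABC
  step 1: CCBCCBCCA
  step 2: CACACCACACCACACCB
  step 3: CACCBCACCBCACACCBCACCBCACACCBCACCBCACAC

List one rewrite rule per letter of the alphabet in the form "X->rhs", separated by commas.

  step 2 ⇒ step 3: CACACCACACCACACCB ⇒ CA·CCB·CA·CCB·CA·CA·CCB·CA·CCB·CA·CA·CCB·CA·CCB·CA·CA·C
    A ↦ CCB
    B ↦ C
    C ↦ CA

A->CCB, B->C, C->CA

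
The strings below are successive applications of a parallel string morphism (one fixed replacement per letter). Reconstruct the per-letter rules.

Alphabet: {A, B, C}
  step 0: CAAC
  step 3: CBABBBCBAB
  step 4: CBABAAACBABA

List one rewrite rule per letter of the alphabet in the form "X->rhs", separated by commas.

A->B, B->A, C->CB

  step 3 ⇒ step 4: CBABBBCBAB ⇒ CB·A·B·A·A·A·CB·A·B·A
    A ↦ B
    B ↦ A
    C ↦ CB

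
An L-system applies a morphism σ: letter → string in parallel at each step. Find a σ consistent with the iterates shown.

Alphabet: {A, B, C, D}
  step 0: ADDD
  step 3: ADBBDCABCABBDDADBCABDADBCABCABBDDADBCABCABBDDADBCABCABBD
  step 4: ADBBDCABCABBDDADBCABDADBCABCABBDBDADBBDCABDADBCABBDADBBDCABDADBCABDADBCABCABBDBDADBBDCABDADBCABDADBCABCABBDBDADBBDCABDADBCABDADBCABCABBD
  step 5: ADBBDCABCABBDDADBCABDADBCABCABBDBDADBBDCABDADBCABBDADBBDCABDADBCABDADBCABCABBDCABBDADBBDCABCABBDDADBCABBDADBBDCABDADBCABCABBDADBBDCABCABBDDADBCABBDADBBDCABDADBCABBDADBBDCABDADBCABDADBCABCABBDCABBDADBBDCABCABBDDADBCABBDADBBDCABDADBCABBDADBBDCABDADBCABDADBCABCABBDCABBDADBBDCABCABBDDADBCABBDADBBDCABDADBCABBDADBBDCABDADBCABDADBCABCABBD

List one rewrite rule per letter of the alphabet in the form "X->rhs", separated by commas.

A->ADB, B->CAB, C->D, D->BD

  step 4 ⇒ step 5: ADBBDCABCABBDDADBCABDADBCABCABBDBDADBBDCABDADBCABBDADBBDCABDADBCABDADBCABCABBDBDADBBDCABDADBCABDADBCABCABBDBDADBBDCABDADBCABDADBCABCABBD ⇒ ADB·BD·CAB·CAB·BD·D·ADB·CAB·D·ADB·CAB·CAB·BD·BD·ADB·BD·CAB·D·ADB·CAB·BD·ADB·BD·CAB·D·ADB·CAB·D·ADB·CAB·CAB·BD·CAB·BD·ADB·BD·CAB·CAB·BD·D·ADB·CAB·BD·ADB·BD·CAB·D·ADB·CAB·CAB·BD·ADB·BD·CAB·CAB·BD·D·ADB·CAB·BD·ADB·BD·CAB·D·ADB·CAB·BD·ADB·BD·CAB·D·ADB·CAB·D·ADB·CAB·CAB·BD·CAB·BD·ADB·BD·CAB·CAB·BD·D·ADB·CAB·BD·ADB·BD·CAB·D·ADB·CAB·BD·ADB·BD·CAB·D·ADB·CAB·D·ADB·CAB·CAB·BD·CAB·BD·ADB·BD·CAB·CAB·BD·D·ADB·CAB·BD·ADB·BD·CAB·D·ADB·CAB·BD·ADB·BD·CAB·D·ADB·CAB·D·ADB·CAB·CAB·BD
    A ↦ ADB
    B ↦ CAB
    C ↦ D
    D ↦ BD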